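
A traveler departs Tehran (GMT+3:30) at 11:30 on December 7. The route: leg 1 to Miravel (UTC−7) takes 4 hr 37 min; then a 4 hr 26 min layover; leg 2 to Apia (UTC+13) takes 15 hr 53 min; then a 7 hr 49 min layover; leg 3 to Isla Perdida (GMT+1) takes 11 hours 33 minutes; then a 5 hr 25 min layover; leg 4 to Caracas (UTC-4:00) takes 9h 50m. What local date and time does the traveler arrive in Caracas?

Convert departure to UTC: 11:30 − 3:30 = 08:00 UTC on Dec 7.
Add 4 hours 37 minutes leg 1 → 12:37 UTC.
Add 4 hours 26 minutes layover in Miravel → 17:03 UTC.
Add 15 hours and 53 minutes leg 2 → 08:56 UTC (Dec 8).
Add 7 hours 49 minutes layover in Apia → 16:45 UTC.
Add 11 hours and 33 minutes leg 3 → 04:18 UTC (Dec 9).
Add 5 hours and 25 minutes layover in Isla Perdida → 09:43 UTC.
Add 9 hours and 50 minutes leg 4 → 19:33 UTC.
Caracas is UTC−4:00, so local arrival = 19:33 − 4:00 = 15:33 on Dec 9.

15:33 on Dec 9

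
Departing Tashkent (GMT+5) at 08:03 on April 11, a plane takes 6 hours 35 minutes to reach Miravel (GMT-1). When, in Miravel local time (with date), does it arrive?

Miravel is 6:00 behind Tashkent.
After 6 hours and 35 minutes it is 14:38 in Tashkent.
Shift by the zone difference: 14:38 − 6:00 = 08:38 on Apr 11 in Miravel.

08:38 on April 11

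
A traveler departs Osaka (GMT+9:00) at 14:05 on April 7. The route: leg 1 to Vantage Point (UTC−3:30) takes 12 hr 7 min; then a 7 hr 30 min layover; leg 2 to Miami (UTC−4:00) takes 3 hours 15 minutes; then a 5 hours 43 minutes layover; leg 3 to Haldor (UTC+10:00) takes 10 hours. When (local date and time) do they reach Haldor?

Convert departure to UTC: 14:05 − 9:00 = 05:05 UTC on Apr 7.
Add 12 hours and 7 minutes leg 1 → 17:12 UTC.
Add 7 hours and 30 minutes layover in Vantage Point → 00:42 UTC (Apr 8).
Add 3 hours and 15 minutes leg 2 → 03:57 UTC.
Add 5 hours 43 minutes layover in Miami → 09:40 UTC.
Add 10 hours leg 3 → 19:40 UTC.
Haldor is UTC+10:00, so local arrival = 19:40 + 10:00 = 05:40 on Apr 9.

05:40 on Apr 9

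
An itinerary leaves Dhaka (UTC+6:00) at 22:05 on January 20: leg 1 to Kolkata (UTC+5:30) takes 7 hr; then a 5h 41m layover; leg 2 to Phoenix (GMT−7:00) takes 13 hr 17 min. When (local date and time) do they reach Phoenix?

11:03 on Jan 21

Convert departure to UTC: 22:05 − 6:00 = 16:05 UTC on Jan 20.
Add 7 hours leg 1 → 23:05 UTC.
Add 5 hours 41 minutes layover in Kolkata → 04:46 UTC (Jan 21).
Add 13 hours 17 minutes leg 2 → 18:03 UTC.
Phoenix is UTC−7:00, so local arrival = 18:03 − 7:00 = 11:03 on Jan 21.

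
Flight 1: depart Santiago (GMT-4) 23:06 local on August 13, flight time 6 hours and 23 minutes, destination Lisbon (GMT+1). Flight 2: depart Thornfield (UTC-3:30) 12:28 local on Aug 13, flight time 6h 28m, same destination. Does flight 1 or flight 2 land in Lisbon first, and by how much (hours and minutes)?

the second, by 11 hours 3 minutes

Flight 1 in UTC: 23:06 + 4:00 = 03:06 on Aug 14.
+6 hours 23 minutes → arrive 09:29 UTC on Aug 14.
Flight 2 in UTC: 12:28 + 3:30 = 15:58 on Aug 13.
+6 hours and 28 minutes → arrive 22:26 UTC on Aug 13.
Flight 2 lands earlier by 11 hours 3 minutes.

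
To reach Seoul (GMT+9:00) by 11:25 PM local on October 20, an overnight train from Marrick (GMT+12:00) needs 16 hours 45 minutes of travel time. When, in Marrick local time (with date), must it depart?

9:40 AM on October 20

Target arrival in UTC: 11:25 PM − 9:00 = 2:25 PM on Oct 20.
Subtract 16 hours and 45 minutes → departure 9:40 PM UTC on Oct 19.
Marrick is UTC+12:00: 9:40 PM + 12:00 = 9:40 AM on Oct 20.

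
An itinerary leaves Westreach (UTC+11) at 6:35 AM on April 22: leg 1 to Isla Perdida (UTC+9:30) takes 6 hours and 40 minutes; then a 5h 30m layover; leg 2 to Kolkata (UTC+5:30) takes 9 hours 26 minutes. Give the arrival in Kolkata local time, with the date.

10:41 PM on April 22

Convert departure to UTC: 6:35 AM − 11:00 = 7:35 PM UTC on Apr 21.
Add 6 hours 40 minutes leg 1 → 2:15 AM UTC (Apr 22).
Add 5 hours and 30 minutes layover in Isla Perdida → 7:45 AM UTC.
Add 9 hours and 26 minutes leg 2 → 5:11 PM UTC.
Kolkata is UTC+5:30, so local arrival = 5:11 PM + 5:30 = 10:41 PM on Apr 22.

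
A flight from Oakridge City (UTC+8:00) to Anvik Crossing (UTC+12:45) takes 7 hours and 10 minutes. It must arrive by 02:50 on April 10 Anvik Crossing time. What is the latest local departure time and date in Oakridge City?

14:55 on April 9

Target arrival in UTC: 02:50 − 12:45 = 14:05 on Apr 9.
Subtract 7 hours 10 minutes → departure 06:55 UTC on Apr 9.
Oakridge City is UTC+8:00: 06:55 + 8:00 = 14:55 on Apr 9.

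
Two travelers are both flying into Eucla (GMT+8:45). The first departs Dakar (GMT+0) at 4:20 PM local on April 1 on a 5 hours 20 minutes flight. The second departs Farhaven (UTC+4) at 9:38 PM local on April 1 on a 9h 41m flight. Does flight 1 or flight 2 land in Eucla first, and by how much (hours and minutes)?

Flight 1 departs at 4:20 PM UTC (Apr 1).
+5 hours 20 minutes → arrive 9:40 PM UTC on Apr 1.
Flight 2 in UTC: 9:38 PM − 4:00 = 5:38 PM on Apr 1.
+9 hours 41 minutes → arrive 3:19 AM UTC on Apr 2.
Flight 1 lands earlier by 5 hours 39 minutes.

the first, by 5 hours 39 minutes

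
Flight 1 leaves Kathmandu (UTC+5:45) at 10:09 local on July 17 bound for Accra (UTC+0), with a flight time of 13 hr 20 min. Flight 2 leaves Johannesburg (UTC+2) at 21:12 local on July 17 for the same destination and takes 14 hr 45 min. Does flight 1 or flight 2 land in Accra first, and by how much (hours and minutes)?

the first, by 16 hours 13 minutes

Flight 1 in UTC: 10:09 − 5:45 = 04:24 on Jul 17.
+13 hours and 20 minutes → arrive 17:44 UTC on Jul 17.
Flight 2 in UTC: 21:12 − 2:00 = 19:12 on Jul 17.
+14 hours 45 minutes → arrive 09:57 UTC on Jul 18.
Flight 1 lands earlier by 16 hours 13 minutes.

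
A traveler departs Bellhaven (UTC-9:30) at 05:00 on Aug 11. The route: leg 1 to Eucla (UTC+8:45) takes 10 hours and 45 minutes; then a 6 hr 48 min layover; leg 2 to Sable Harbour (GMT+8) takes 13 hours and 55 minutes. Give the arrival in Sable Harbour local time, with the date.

05:58 on Aug 13

Convert departure to UTC: 05:00 + 9:30 = 14:30 UTC on Aug 11.
Add 10 hours and 45 minutes leg 1 → 01:15 UTC (Aug 12).
Add 6 hours and 48 minutes layover in Eucla → 08:03 UTC.
Add 13 hours 55 minutes leg 2 → 21:58 UTC.
Sable Harbour is UTC+8:00, so local arrival = 21:58 + 8:00 = 05:58 on Aug 13.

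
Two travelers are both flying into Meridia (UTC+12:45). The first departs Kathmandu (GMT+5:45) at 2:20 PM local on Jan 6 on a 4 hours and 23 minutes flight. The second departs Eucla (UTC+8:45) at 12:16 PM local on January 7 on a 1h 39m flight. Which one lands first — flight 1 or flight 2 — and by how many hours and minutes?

the first, by 16 hours 12 minutes

Flight 1 in UTC: 2:20 PM − 5:45 = 8:35 AM on Jan 6.
+4 hours and 23 minutes → arrive 12:58 PM UTC on Jan 6.
Flight 2 in UTC: 12:16 PM − 8:45 = 3:31 AM on Jan 7.
+1 hour and 39 minutes → arrive 5:10 AM UTC on Jan 7.
Flight 1 lands earlier by 16 hours 12 minutes.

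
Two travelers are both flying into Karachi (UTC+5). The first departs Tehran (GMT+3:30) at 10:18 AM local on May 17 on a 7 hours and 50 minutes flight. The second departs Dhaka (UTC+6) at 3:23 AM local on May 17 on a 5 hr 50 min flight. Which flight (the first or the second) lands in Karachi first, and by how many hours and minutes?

Flight 1 in UTC: 10:18 AM − 3:30 = 6:48 AM on May 17.
+7 hours and 50 minutes → arrive 2:38 PM UTC on May 17.
Flight 2 in UTC: 3:23 AM − 6:00 = 9:23 PM on May 16.
+5 hours 50 minutes → arrive 3:13 AM UTC on May 17.
Flight 2 lands earlier by 11 hours 25 minutes.

the second, by 11 hours 25 minutes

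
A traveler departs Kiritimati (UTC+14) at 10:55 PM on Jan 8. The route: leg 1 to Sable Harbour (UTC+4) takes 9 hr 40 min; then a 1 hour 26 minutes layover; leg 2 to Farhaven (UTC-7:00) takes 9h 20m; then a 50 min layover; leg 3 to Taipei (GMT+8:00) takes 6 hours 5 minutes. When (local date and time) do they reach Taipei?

Convert departure to UTC: 10:55 PM − 14:00 = 8:55 AM UTC on Jan 8.
Add 9 hours and 40 minutes leg 1 → 6:35 PM UTC.
Add 1 hour and 26 minutes layover in Sable Harbour → 8:01 PM UTC.
Add 9 hours and 20 minutes leg 2 → 5:21 AM UTC (Jan 9).
Add 50 minutes layover in Farhaven → 6:11 AM UTC.
Add 6 hours 5 minutes leg 3 → 12:16 PM UTC.
Taipei is UTC+8:00, so local arrival = 12:16 PM + 8:00 = 8:16 PM on Jan 9.

8:16 PM on Jan 9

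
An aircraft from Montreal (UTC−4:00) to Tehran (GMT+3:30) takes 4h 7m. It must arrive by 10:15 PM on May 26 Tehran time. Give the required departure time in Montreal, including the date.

10:38 AM on May 26

Target arrival in UTC: 10:15 PM − 3:30 = 6:45 PM on May 26.
Subtract 4 hours 7 minutes → departure 2:38 PM UTC on May 26.
Montreal is UTC−4:00: 2:38 PM − 4:00 = 10:38 AM on May 26.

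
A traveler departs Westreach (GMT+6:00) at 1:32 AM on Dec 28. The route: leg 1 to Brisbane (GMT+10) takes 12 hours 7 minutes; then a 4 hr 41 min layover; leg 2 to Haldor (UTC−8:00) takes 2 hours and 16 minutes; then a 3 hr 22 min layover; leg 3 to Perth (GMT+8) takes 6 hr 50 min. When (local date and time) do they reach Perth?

8:48 AM on Dec 29

Convert departure to UTC: 1:32 AM − 6:00 = 7:32 PM UTC on Dec 27.
Add 12 hours 7 minutes leg 1 → 7:39 AM UTC (Dec 28).
Add 4 hours 41 minutes layover in Brisbane → 12:20 PM UTC.
Add 2 hours 16 minutes leg 2 → 2:36 PM UTC.
Add 3 hours 22 minutes layover in Haldor → 5:58 PM UTC.
Add 6 hours and 50 minutes leg 3 → 12:48 AM UTC (Dec 29).
Perth is UTC+8:00, so local arrival = 12:48 AM + 8:00 = 8:48 AM on Dec 29.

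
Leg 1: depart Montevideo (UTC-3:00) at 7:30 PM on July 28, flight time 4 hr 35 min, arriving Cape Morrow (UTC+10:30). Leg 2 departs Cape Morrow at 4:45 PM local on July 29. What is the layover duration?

Convert departure to UTC: 7:30 PM + 3:00 = 10:30 PM UTC on Jul 28.
Add 4 hours and 35 minutes flight time → 3:05 AM UTC (Jul 29).
Cape Morrow is UTC+10:30, so local arrival = 3:05 AM + 10:30 = 1:35 PM on Jul 29.
Layover = 4:45 PM − 1:35 PM = 3 hours 10 minutes.

3 hours 10 minutes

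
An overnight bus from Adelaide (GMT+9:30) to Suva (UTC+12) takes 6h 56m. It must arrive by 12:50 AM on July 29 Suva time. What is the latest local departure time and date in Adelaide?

Target arrival in UTC: 12:50 AM − 12:00 = 12:50 PM on Jul 28.
Subtract 6 hours and 56 minutes → departure 5:54 AM UTC on Jul 28.
Adelaide is UTC+9:30: 5:54 AM + 9:30 = 3:24 PM on Jul 28.

3:24 PM on July 28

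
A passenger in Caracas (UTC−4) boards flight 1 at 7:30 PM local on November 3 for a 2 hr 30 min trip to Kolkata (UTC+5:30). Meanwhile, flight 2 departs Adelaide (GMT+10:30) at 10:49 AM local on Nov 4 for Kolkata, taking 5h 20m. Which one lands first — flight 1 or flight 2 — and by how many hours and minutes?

the first, by 3 hours 39 minutes

Flight 1 in UTC: 7:30 PM + 4:00 = 11:30 PM on Nov 3.
+2 hours and 30 minutes → arrive 2:00 AM UTC on Nov 4.
Flight 2 in UTC: 10:49 AM − 10:30 = 12:19 AM on Nov 4.
+5 hours 20 minutes → arrive 5:39 AM UTC on Nov 4.
Flight 1 lands earlier by 3 hours 39 minutes.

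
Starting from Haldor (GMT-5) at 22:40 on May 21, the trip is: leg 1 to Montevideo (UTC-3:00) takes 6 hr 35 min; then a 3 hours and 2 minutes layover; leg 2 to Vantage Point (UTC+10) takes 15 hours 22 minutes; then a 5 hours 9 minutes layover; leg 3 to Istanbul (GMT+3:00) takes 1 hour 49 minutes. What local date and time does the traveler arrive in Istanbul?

14:37 on May 23

Convert departure to UTC: 22:40 + 5:00 = 03:40 UTC on May 22.
Add 6 hours and 35 minutes leg 1 → 10:15 UTC.
Add 3 hours 2 minutes layover in Montevideo → 13:17 UTC.
Add 15 hours and 22 minutes leg 2 → 04:39 UTC (May 23).
Add 5 hours 9 minutes layover in Vantage Point → 09:48 UTC.
Add 1 hour 49 minutes leg 3 → 11:37 UTC.
Istanbul is UTC+3:00, so local arrival = 11:37 + 3:00 = 14:37 on May 23.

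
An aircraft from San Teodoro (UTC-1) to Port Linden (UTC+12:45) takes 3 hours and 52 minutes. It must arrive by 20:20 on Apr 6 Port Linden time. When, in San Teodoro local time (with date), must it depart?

02:43 on Apr 6

Target arrival in UTC: 20:20 − 12:45 = 07:35 on Apr 6.
Subtract 3 hours 52 minutes → departure 03:43 UTC on Apr 6.
San Teodoro is UTC−1:00: 03:43 − 1:00 = 02:43 on Apr 6.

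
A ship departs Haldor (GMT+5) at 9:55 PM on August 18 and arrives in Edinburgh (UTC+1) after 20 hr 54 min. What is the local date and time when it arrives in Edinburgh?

Convert departure to UTC: 9:55 PM − 5:00 = 4:55 PM UTC on Aug 18.
Add 20 hours 54 minutes travel time → 1:49 PM UTC (Aug 19).
Edinburgh is UTC+1:00, so local arrival = 1:49 PM + 1:00 = 2:49 PM on Aug 19.

2:49 PM on Aug 19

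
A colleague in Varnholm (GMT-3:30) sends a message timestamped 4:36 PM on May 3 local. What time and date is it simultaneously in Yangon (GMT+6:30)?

2:36 AM on May 4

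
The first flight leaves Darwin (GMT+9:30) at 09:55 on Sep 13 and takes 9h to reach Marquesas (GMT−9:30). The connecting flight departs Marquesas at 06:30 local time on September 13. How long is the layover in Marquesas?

6 hours 35 minutes

Convert departure to UTC: 09:55 − 9:30 = 00:25 UTC on Sep 13.
Add 9 hours flight time → 09:25 UTC.
Marquesas is UTC−9:30, so local arrival = 09:25 − 9:30 = 23:55 on Sep 12.
Layover = 06:30 − 23:55 (+1 day) = 6 hours 35 minutes.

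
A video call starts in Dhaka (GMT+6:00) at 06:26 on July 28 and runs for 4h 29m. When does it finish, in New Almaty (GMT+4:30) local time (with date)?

Convert start to UTC: 06:26 − 6:00 = 00:26 UTC on Jul 28.
Add 4 hours 29 minutes duration → 04:55 UTC.
New Almaty is UTC+4:30, so local end time = 04:55 + 4:30 = 09:25 on Jul 28.

09:25 on July 28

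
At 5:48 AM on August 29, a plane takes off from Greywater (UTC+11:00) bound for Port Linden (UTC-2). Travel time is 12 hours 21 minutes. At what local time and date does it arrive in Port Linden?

Convert departure to UTC: 5:48 AM − 11:00 = 6:48 PM UTC on Aug 28.
Add 12 hours 21 minutes travel time → 7:09 AM UTC (Aug 29).
Port Linden is UTC−2:00, so local arrival = 7:09 AM − 2:00 = 5:09 AM on Aug 29.

5:09 AM on Aug 29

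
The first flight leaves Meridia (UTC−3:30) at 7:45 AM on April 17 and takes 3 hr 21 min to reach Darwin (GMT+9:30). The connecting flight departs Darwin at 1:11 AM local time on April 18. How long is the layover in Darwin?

1 hour 5 minutes

Convert departure to UTC: 7:45 AM + 3:30 = 11:15 AM UTC on Apr 17.
Add 3 hours 21 minutes flight time → 2:36 PM UTC.
Darwin is UTC+9:30, so local arrival = 2:36 PM + 9:30 = 12:06 AM on Apr 18.
Layover = 1:11 AM − 12:06 AM = 1 hour 5 minutes.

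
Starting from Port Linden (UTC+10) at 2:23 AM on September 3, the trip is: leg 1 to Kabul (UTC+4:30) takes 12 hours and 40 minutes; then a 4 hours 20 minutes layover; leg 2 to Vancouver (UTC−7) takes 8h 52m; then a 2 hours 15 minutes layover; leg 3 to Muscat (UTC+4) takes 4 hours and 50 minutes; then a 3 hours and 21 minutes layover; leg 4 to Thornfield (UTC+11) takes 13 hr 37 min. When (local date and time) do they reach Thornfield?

5:18 AM on September 5

Convert departure to UTC: 2:23 AM − 10:00 = 4:23 PM UTC on Sep 2.
Add 12 hours and 40 minutes leg 1 → 5:03 AM UTC (Sep 3).
Add 4 hours 20 minutes layover in Kabul → 9:23 AM UTC.
Add 8 hours and 52 minutes leg 2 → 6:15 PM UTC.
Add 2 hours and 15 minutes layover in Vancouver → 8:30 PM UTC.
Add 4 hours 50 minutes leg 3 → 1:20 AM UTC (Sep 4).
Add 3 hours and 21 minutes layover in Muscat → 4:41 AM UTC.
Add 13 hours and 37 minutes leg 4 → 6:18 PM UTC.
Thornfield is UTC+11:00, so local arrival = 6:18 PM + 11:00 = 5:18 AM on Sep 5.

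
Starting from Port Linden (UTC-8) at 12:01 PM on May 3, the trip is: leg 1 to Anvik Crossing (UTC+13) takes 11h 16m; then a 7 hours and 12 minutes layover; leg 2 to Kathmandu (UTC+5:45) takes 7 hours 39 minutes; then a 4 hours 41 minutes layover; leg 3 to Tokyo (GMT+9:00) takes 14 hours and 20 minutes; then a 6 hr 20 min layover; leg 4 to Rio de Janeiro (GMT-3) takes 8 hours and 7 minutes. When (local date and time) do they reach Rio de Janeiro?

Convert departure to UTC: 12:01 PM + 8:00 = 8:01 PM UTC on May 3.
Add 11 hours and 16 minutes leg 1 → 7:17 AM UTC (May 4).
Add 7 hours and 12 minutes layover in Anvik Crossing → 2:29 PM UTC.
Add 7 hours and 39 minutes leg 2 → 10:08 PM UTC.
Add 4 hours and 41 minutes layover in Kathmandu → 2:49 AM UTC (May 5).
Add 14 hours 20 minutes leg 3 → 5:09 PM UTC.
Add 6 hours 20 minutes layover in Tokyo → 11:29 PM UTC.
Add 8 hours and 7 minutes leg 4 → 7:36 AM UTC (May 6).
Rio de Janeiro is UTC−3:00, so local arrival = 7:36 AM − 3:00 = 4:36 AM on May 6.

4:36 AM on May 6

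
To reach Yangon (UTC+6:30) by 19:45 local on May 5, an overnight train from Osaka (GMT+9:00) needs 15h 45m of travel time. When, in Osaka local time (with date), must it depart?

06:30 on May 5

Target arrival in UTC: 19:45 − 6:30 = 13:15 on May 5.
Subtract 15 hours 45 minutes → departure 21:30 UTC on May 4.
Osaka is UTC+9:00: 21:30 + 9:00 = 06:30 on May 5.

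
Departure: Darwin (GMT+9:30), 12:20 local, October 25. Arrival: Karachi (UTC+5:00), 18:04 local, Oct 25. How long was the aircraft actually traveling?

10 hours 14 minutes

Karachi is 4:30 behind Darwin.
Clock-face elapsed time (ignoring zones) is 5 hours 44 minutes.
Actual elapsed = 5 hours 44 minutes + 4:30 = 10 hours 14 minutes.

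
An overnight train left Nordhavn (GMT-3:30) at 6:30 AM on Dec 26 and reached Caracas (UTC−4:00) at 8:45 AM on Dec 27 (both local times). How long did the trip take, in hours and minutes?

Departure in UTC: 6:30 AM + 3:30 = 10:00 AM on Dec 26.
Arrival in UTC: 8:45 AM + 4:00 = 12:45 PM on Dec 27.
Elapsed = 12:45 PM − 10:00 AM (+1 day) = 26 hours 45 minutes.

26 hours 45 minutes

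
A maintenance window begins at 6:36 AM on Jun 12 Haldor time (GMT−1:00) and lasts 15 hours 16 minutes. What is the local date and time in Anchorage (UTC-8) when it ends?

2:52 PM on Jun 12

Anchorage is 7:00 behind Haldor.
After 15 hours 16 minutes it is 9:52 PM in Haldor.
Shift by the zone difference: 9:52 PM − 7:00 = 2:52 PM on Jun 12 in Anchorage.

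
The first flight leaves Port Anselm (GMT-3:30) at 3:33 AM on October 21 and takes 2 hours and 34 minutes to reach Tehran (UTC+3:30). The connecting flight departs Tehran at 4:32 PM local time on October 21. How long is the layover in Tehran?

3 hours 25 minutes

Convert departure to UTC: 3:33 AM + 3:30 = 7:03 AM UTC on Oct 21.
Add 2 hours and 34 minutes flight time → 9:37 AM UTC.
Tehran is UTC+3:30, so local arrival = 9:37 AM + 3:30 = 1:07 PM on Oct 21.
Layover = 4:32 PM − 1:07 PM = 3 hours 25 minutes.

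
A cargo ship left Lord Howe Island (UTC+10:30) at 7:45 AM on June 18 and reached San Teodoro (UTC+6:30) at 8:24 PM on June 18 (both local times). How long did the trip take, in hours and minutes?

16 hours 39 minutes

Departure in UTC: 7:45 AM − 10:30 = 9:15 PM on Jun 17.
Arrival in UTC: 8:24 PM − 6:30 = 1:54 PM on Jun 18.
Elapsed = 1:54 PM − 9:15 PM (+1 day) = 16 hours 39 minutes.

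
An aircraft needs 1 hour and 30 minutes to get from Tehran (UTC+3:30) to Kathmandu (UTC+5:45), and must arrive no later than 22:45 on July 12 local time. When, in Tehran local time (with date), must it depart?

Target arrival in UTC: 22:45 − 5:45 = 17:00 on Jul 12.
Subtract 1 hour and 30 minutes → departure 15:30 UTC on Jul 12.
Tehran is UTC+3:30: 15:30 + 3:30 = 19:00 on Jul 12.

19:00 on Jul 12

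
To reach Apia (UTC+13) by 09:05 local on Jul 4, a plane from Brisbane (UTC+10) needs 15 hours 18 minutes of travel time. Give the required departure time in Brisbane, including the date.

Target arrival in UTC: 09:05 − 13:00 = 20:05 on Jul 3.
Subtract 15 hours and 18 minutes → departure 04:47 UTC on Jul 3.
Brisbane is UTC+10:00: 04:47 + 10:00 = 14:47 on Jul 3.

14:47 on July 3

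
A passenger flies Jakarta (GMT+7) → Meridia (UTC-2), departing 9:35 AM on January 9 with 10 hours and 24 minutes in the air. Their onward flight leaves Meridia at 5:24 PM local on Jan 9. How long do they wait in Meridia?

6 hours 25 minutes

Convert departure to UTC: 9:35 AM − 7:00 = 2:35 AM UTC on Jan 9.
Add 10 hours 24 minutes flight time → 12:59 PM UTC.
Meridia is UTC−2:00, so local arrival = 12:59 PM − 2:00 = 10:59 AM on Jan 9.
Layover = 5:24 PM − 10:59 AM = 6 hours 25 minutes.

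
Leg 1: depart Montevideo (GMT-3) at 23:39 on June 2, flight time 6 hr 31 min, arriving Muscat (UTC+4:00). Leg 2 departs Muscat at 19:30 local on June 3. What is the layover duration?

6 hours 20 minutes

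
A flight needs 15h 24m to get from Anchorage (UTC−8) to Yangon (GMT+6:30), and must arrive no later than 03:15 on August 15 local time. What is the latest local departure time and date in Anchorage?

21:21 on Aug 13

Target arrival in UTC: 03:15 − 6:30 = 20:45 on Aug 14.
Subtract 15 hours 24 minutes → departure 05:21 UTC on Aug 14.
Anchorage is UTC−8:00: 05:21 − 8:00 = 21:21 on Aug 13.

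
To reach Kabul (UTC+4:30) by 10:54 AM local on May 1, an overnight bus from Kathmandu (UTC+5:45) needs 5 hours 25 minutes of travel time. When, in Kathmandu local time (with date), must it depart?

6:44 AM on May 1

Target arrival in UTC: 10:54 AM − 4:30 = 6:24 AM on May 1.
Subtract 5 hours 25 minutes → departure 12:59 AM UTC on May 1.
Kathmandu is UTC+5:45: 12:59 AM + 5:45 = 6:44 AM on May 1.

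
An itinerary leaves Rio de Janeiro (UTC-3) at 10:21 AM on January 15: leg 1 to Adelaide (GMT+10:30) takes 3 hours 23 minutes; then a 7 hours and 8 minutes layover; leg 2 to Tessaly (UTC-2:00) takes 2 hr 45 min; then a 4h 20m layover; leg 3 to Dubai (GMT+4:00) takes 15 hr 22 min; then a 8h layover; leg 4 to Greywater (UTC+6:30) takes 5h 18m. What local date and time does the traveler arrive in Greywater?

6:07 PM on January 17

Convert departure to UTC: 10:21 AM + 3:00 = 1:21 PM UTC on Jan 15.
Add 3 hours and 23 minutes leg 1 → 4:44 PM UTC.
Add 7 hours and 8 minutes layover in Adelaide → 11:52 PM UTC.
Add 2 hours 45 minutes leg 2 → 2:37 AM UTC (Jan 16).
Add 4 hours 20 minutes layover in Tessaly → 6:57 AM UTC.
Add 15 hours 22 minutes leg 3 → 10:19 PM UTC.
Add 8 hours layover in Dubai → 6:19 AM UTC (Jan 17).
Add 5 hours 18 minutes leg 4 → 11:37 AM UTC.
Greywater is UTC+6:30, so local arrival = 11:37 AM + 6:30 = 6:07 PM on Jan 17.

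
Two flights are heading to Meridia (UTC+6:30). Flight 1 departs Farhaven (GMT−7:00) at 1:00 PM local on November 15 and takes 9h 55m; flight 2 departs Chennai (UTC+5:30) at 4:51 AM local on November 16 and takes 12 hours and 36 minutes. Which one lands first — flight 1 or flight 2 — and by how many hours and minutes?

the first, by 6 hours 2 minutes

Flight 1 in UTC: 1:00 PM + 7:00 = 8:00 PM on Nov 15.
+9 hours 55 minutes → arrive 5:55 AM UTC on Nov 16.
Flight 2 in UTC: 4:51 AM − 5:30 = 11:21 PM on Nov 15.
+12 hours and 36 minutes → arrive 11:57 AM UTC on Nov 16.
Flight 1 lands earlier by 6 hours 2 minutes.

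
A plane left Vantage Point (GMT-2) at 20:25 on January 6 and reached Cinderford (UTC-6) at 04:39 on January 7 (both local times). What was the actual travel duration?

Cinderford is 4:00 behind Vantage Point.
Clock-face elapsed time (ignoring zones) is 8 hours 14 minutes.
Actual elapsed = 8 hours 14 minutes + 4:00 = 12 hours 14 minutes.

12 hours 14 minutes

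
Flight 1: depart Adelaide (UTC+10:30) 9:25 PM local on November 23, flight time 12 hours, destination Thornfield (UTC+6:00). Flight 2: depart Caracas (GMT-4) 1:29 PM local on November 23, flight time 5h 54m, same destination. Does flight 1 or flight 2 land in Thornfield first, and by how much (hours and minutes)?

the first, by 28 minutes

Flight 1 in UTC: 9:25 PM − 10:30 = 10:55 AM on Nov 23.
+12 hours → arrive 10:55 PM UTC on Nov 23.
Flight 2 in UTC: 1:29 PM + 4:00 = 5:29 PM on Nov 23.
+5 hours 54 minutes → arrive 11:23 PM UTC on Nov 23.
Flight 1 lands earlier by 28 minutes.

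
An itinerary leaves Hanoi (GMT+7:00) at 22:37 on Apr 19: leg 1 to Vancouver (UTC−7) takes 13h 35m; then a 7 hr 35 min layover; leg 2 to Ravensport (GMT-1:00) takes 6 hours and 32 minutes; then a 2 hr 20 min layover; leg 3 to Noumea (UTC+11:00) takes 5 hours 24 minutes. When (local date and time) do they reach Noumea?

14:03 on Apr 21

Convert departure to UTC: 22:37 − 7:00 = 15:37 UTC on Apr 19.
Add 13 hours and 35 minutes leg 1 → 05:12 UTC (Apr 20).
Add 7 hours and 35 minutes layover in Vancouver → 12:47 UTC.
Add 6 hours 32 minutes leg 2 → 19:19 UTC.
Add 2 hours 20 minutes layover in Ravensport → 21:39 UTC.
Add 5 hours and 24 minutes leg 3 → 03:03 UTC (Apr 21).
Noumea is UTC+11:00, so local arrival = 03:03 + 11:00 = 14:03 on Apr 21.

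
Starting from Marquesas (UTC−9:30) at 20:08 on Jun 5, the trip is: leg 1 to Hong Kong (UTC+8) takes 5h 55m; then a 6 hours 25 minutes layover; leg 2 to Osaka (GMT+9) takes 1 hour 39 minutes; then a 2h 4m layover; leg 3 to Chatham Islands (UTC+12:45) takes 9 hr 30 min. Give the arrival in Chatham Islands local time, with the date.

Convert departure to UTC: 20:08 + 9:30 = 05:38 UTC on Jun 6.
Add 5 hours 55 minutes leg 1 → 11:33 UTC.
Add 6 hours and 25 minutes layover in Hong Kong → 17:58 UTC.
Add 1 hour and 39 minutes leg 2 → 19:37 UTC.
Add 2 hours 4 minutes layover in Osaka → 21:41 UTC.
Add 9 hours 30 minutes leg 3 → 07:11 UTC (Jun 7).
Chatham Islands is UTC+12:45, so local arrival = 07:11 + 12:45 = 19:56 on Jun 7.

19:56 on June 7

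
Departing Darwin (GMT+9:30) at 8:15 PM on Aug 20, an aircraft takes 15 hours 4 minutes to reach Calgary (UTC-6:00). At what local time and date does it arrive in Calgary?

7:49 PM on Aug 20

Convert departure to UTC: 8:15 PM − 9:30 = 10:45 AM UTC on Aug 20.
Add 15 hours and 4 minutes travel time → 1:49 AM UTC (Aug 21).
Calgary is UTC−6:00, so local arrival = 1:49 AM − 6:00 = 7:49 PM on Aug 20.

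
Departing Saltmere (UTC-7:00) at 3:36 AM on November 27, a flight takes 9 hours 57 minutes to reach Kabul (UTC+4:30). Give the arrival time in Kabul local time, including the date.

Convert departure to UTC: 3:36 AM + 7:00 = 10:36 AM UTC on Nov 27.
Add 9 hours 57 minutes travel time → 8:33 PM UTC.
Kabul is UTC+4:30, so local arrival = 8:33 PM + 4:30 = 1:03 AM on Nov 28.

1:03 AM on Nov 28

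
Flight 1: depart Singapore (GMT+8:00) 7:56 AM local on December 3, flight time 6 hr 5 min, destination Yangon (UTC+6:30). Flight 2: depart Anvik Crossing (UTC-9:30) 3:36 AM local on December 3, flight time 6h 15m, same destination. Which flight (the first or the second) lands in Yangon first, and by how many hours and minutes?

Flight 1 in UTC: 7:56 AM − 8:00 = 11:56 PM on Dec 2.
+6 hours 5 minutes → arrive 6:01 AM UTC on Dec 3.
Flight 2 in UTC: 3:36 AM + 9:30 = 1:06 PM on Dec 3.
+6 hours 15 minutes → arrive 7:21 PM UTC on Dec 3.
Flight 1 lands earlier by 13 hours 20 minutes.

the first, by 13 hours 20 minutes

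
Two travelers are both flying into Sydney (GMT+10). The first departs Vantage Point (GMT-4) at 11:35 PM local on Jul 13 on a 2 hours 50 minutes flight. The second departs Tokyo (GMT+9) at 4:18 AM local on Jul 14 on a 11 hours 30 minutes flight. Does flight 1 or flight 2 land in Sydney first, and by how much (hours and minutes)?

the first, by 23 minutes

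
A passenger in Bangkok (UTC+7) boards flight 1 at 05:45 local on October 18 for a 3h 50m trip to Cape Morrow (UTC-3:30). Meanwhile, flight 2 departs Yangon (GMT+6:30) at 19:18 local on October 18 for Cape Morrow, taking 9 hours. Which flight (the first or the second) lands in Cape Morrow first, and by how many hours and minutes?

the first, by 19 hours 13 minutes

Flight 1 in UTC: 05:45 − 7:00 = 22:45 on Oct 17.
+3 hours 50 minutes → arrive 02:35 UTC on Oct 18.
Flight 2 in UTC: 19:18 − 6:30 = 12:48 on Oct 18.
+9 hours → arrive 21:48 UTC on Oct 18.
Flight 1 lands earlier by 19 hours 13 minutes.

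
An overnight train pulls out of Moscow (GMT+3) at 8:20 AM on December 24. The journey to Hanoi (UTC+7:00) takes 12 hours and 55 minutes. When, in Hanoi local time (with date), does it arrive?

Convert departure to UTC: 8:20 AM − 3:00 = 5:20 AM UTC on Dec 24.
Add 12 hours and 55 minutes travel time → 6:15 PM UTC.
Hanoi is UTC+7:00, so local arrival = 6:15 PM + 7:00 = 1:15 AM on Dec 25.

1:15 AM on Dec 25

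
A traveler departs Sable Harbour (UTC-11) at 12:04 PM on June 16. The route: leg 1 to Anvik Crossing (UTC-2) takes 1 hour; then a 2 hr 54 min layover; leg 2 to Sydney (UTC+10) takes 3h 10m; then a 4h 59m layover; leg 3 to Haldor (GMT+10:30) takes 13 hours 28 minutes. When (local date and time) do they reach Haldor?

Convert departure to UTC: 12:04 PM + 11:00 = 11:04 PM UTC on Jun 16.
Add 1 hour leg 1 → 12:04 AM UTC (Jun 17).
Add 2 hours 54 minutes layover in Anvik Crossing → 2:58 AM UTC.
Add 3 hours 10 minutes leg 2 → 6:08 AM UTC.
Add 4 hours 59 minutes layover in Sydney → 11:07 AM UTC.
Add 13 hours 28 minutes leg 3 → 12:35 AM UTC (Jun 18).
Haldor is UTC+10:30, so local arrival = 12:35 AM + 10:30 = 11:05 AM on Jun 18.

11:05 AM on June 18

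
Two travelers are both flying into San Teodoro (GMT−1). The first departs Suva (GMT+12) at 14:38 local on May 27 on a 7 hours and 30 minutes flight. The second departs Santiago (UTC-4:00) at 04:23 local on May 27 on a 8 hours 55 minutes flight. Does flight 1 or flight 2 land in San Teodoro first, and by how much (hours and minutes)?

the first, by 7 hours 10 minutes

Flight 1 in UTC: 14:38 − 12:00 = 02:38 on May 27.
+7 hours and 30 minutes → arrive 10:08 UTC on May 27.
Flight 2 in UTC: 04:23 + 4:00 = 08:23 on May 27.
+8 hours 55 minutes → arrive 17:18 UTC on May 27.
Flight 1 lands earlier by 7 hours 10 minutes.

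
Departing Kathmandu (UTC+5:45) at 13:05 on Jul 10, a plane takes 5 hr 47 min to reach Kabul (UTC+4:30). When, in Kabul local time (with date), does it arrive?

17:37 on July 10

Convert departure to UTC: 13:05 − 5:45 = 07:20 UTC on Jul 10.
Add 5 hours 47 minutes travel time → 13:07 UTC.
Kabul is UTC+4:30, so local arrival = 13:07 + 4:30 = 17:37 on Jul 10.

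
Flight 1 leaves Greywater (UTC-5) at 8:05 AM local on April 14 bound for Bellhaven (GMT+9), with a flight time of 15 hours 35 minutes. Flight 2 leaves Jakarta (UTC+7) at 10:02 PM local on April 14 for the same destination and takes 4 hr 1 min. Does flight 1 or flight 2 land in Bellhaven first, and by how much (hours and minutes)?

the second, by 9 hours 37 minutes

Flight 1 in UTC: 8:05 AM + 5:00 = 1:05 PM on Apr 14.
+15 hours and 35 minutes → arrive 4:40 AM UTC on Apr 15.
Flight 2 in UTC: 10:02 PM − 7:00 = 3:02 PM on Apr 14.
+4 hours 1 minute → arrive 7:03 PM UTC on Apr 14.
Flight 2 lands earlier by 9 hours 37 minutes.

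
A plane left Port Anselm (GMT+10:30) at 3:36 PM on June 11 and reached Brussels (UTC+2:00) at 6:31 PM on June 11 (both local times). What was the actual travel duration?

Departure in UTC: 3:36 PM − 10:30 = 5:06 AM on Jun 11.
Arrival in UTC: 6:31 PM − 2:00 = 4:31 PM on Jun 11.
Elapsed = 4:31 PM − 5:06 AM = 11 hours 25 minutes.

11 hours 25 minutes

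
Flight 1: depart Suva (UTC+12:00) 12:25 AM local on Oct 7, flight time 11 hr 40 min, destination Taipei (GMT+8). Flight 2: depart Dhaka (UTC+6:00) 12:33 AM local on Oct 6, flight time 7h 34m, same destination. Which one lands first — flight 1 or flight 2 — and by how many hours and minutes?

Flight 1 in UTC: 12:25 AM − 12:00 = 12:25 PM on Oct 6.
+11 hours 40 minutes → arrive 12:05 AM UTC on Oct 7.
Flight 2 in UTC: 12:33 AM − 6:00 = 6:33 PM on Oct 5.
+7 hours and 34 minutes → arrive 2:07 AM UTC on Oct 6.
Flight 2 lands earlier by 21 hours 58 minutes.

the second, by 21 hours 58 minutes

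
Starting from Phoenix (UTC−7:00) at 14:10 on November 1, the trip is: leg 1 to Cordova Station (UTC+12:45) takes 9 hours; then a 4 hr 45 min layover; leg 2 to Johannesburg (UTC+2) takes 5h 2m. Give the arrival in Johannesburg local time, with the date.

Convert departure to UTC: 14:10 + 7:00 = 21:10 UTC on Nov 1.
Add 9 hours leg 1 → 06:10 UTC (Nov 2).
Add 4 hours and 45 minutes layover in Cordova Station → 10:55 UTC.
Add 5 hours 2 minutes leg 2 → 15:57 UTC.
Johannesburg is UTC+2:00, so local arrival = 15:57 + 2:00 = 17:57 on Nov 2.

17:57 on November 2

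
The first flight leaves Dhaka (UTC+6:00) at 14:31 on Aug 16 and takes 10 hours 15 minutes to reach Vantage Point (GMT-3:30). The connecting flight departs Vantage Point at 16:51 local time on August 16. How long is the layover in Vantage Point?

1 hour 35 minutes

Convert departure to UTC: 14:31 − 6:00 = 08:31 UTC on Aug 16.
Add 10 hours 15 minutes flight time → 18:46 UTC.
Vantage Point is UTC−3:30, so local arrival = 18:46 − 3:30 = 15:16 on Aug 16.
Layover = 16:51 − 15:16 = 1 hour 35 minutes.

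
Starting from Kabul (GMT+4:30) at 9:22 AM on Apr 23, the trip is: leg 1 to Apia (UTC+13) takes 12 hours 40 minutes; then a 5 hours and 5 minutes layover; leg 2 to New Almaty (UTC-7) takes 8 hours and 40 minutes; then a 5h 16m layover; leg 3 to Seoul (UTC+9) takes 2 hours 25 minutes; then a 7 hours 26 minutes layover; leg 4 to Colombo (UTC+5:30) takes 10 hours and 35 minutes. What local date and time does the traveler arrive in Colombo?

2:29 PM on Apr 25

Convert departure to UTC: 9:22 AM − 4:30 = 4:52 AM UTC on Apr 23.
Add 12 hours and 40 minutes leg 1 → 5:32 PM UTC.
Add 5 hours and 5 minutes layover in Apia → 10:37 PM UTC.
Add 8 hours and 40 minutes leg 2 → 7:17 AM UTC (Apr 24).
Add 5 hours and 16 minutes layover in New Almaty → 12:33 PM UTC.
Add 2 hours 25 minutes leg 3 → 2:58 PM UTC.
Add 7 hours and 26 minutes layover in Seoul → 10:24 PM UTC.
Add 10 hours 35 minutes leg 4 → 8:59 AM UTC (Apr 25).
Colombo is UTC+5:30, so local arrival = 8:59 AM + 5:30 = 2:29 PM on Apr 25.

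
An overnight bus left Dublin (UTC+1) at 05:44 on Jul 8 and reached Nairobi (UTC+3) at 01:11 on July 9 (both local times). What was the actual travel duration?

17 hours 27 minutes

Nairobi is 2:00 ahead of Dublin.
Clock-face elapsed time (ignoring zones) is 19 hours 27 minutes.
Actual elapsed = 19 hours 27 minutes − 2:00 = 17 hours 27 minutes.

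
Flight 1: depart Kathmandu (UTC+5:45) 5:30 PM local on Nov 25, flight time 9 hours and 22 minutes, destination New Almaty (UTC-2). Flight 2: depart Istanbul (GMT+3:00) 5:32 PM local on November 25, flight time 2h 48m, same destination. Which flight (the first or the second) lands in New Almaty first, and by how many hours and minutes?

the second, by 3 hours 47 minutes

Flight 1 in UTC: 5:30 PM − 5:45 = 11:45 AM on Nov 25.
+9 hours and 22 minutes → arrive 9:07 PM UTC on Nov 25.
Flight 2 in UTC: 5:32 PM − 3:00 = 2:32 PM on Nov 25.
+2 hours 48 minutes → arrive 5:20 PM UTC on Nov 25.
Flight 2 lands earlier by 3 hours 47 minutes.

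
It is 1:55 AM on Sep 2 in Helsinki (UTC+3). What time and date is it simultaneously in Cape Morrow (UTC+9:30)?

8:25 AM on September 2

In UTC: 1:55 AM − 3:00 = 10:55 PM on Sep 1.
Cape Morrow is UTC+9:30: 10:55 PM + 9:30 = 8:25 AM on Sep 2.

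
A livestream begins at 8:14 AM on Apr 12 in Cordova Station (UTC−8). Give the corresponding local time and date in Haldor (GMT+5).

Haldor is 13:00 ahead of Cordova Station.
Shift by the zone difference: 8:14 AM + 13:00 = 9:14 PM on Apr 12 in Haldor.

9:14 PM on Apr 12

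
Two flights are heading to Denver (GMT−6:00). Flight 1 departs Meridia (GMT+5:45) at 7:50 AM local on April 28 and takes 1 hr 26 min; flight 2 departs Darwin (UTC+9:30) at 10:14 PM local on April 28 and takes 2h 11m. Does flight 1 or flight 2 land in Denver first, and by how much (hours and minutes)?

Flight 1 in UTC: 7:50 AM − 5:45 = 2:05 AM on Apr 28.
+1 hour and 26 minutes → arrive 3:31 AM UTC on Apr 28.
Flight 2 in UTC: 10:14 PM − 9:30 = 12:44 PM on Apr 28.
+2 hours 11 minutes → arrive 2:55 PM UTC on Apr 28.
Flight 1 lands earlier by 11 hours 24 minutes.

the first, by 11 hours 24 minutes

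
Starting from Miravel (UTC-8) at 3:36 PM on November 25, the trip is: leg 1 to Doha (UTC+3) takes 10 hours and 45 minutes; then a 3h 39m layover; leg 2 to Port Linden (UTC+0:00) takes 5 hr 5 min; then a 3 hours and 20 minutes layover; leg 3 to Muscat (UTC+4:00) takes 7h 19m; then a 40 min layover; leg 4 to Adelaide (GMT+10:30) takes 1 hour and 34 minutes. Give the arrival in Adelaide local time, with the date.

6:28 PM on November 27

Convert departure to UTC: 3:36 PM + 8:00 = 11:36 PM UTC on Nov 25.
Add 10 hours and 45 minutes leg 1 → 10:21 AM UTC (Nov 26).
Add 3 hours and 39 minutes layover in Doha → 2:00 PM UTC.
Add 5 hours 5 minutes leg 2 → 7:05 PM UTC.
Add 3 hours and 20 minutes layover in Port Linden → 10:25 PM UTC.
Add 7 hours 19 minutes leg 3 → 5:44 AM UTC (Nov 27).
Add 40 minutes layover in Muscat → 6:24 AM UTC.
Add 1 hour and 34 minutes leg 4 → 7:58 AM UTC.
Adelaide is UTC+10:30, so local arrival = 7:58 AM + 10:30 = 6:28 PM on Nov 27.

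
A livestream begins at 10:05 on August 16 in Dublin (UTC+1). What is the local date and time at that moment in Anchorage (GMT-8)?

01:05 on Aug 16

In UTC: 10:05 − 1:00 = 09:05 on Aug 16.
Anchorage is UTC−8:00: 09:05 − 8:00 = 01:05 on Aug 16.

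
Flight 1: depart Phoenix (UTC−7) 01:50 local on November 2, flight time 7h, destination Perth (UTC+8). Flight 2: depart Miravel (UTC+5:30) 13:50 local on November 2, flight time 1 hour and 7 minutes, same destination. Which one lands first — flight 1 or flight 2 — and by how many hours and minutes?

the second, by 6 hours 23 minutes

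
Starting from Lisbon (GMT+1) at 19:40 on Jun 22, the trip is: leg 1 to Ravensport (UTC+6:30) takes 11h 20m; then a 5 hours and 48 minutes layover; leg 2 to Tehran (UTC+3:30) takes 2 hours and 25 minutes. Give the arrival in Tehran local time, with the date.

17:43 on Jun 23

Convert departure to UTC: 19:40 − 1:00 = 18:40 UTC on Jun 22.
Add 11 hours 20 minutes leg 1 → 06:00 UTC (Jun 23).
Add 5 hours 48 minutes layover in Ravensport → 11:48 UTC.
Add 2 hours and 25 minutes leg 2 → 14:13 UTC.
Tehran is UTC+3:30, so local arrival = 14:13 + 3:30 = 17:43 on Jun 23.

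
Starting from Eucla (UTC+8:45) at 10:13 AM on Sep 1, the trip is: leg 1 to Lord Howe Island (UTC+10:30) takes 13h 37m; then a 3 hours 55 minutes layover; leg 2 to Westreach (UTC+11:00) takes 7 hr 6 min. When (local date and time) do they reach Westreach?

Convert departure to UTC: 10:13 AM − 8:45 = 1:28 AM UTC on Sep 1.
Add 13 hours and 37 minutes leg 1 → 3:05 PM UTC.
Add 3 hours and 55 minutes layover in Lord Howe Island → 7:00 PM UTC.
Add 7 hours 6 minutes leg 2 → 2:06 AM UTC (Sep 2).
Westreach is UTC+11:00, so local arrival = 2:06 AM + 11:00 = 1:06 PM on Sep 2.

1:06 PM on Sep 2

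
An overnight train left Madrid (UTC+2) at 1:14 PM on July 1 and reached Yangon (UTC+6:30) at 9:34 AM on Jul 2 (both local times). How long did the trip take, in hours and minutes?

15 hours 50 minutes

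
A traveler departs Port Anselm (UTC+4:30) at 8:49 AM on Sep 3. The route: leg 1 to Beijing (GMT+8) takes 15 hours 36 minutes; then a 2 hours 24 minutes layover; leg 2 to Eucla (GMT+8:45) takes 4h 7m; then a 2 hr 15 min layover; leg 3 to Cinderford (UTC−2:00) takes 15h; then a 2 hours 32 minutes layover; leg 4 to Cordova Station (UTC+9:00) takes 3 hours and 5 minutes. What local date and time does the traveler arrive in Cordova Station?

10:18 AM on Sep 5

Convert departure to UTC: 8:49 AM − 4:30 = 4:19 AM UTC on Sep 3.
Add 15 hours 36 minutes leg 1 → 7:55 PM UTC.
Add 2 hours and 24 minutes layover in Beijing → 10:19 PM UTC.
Add 4 hours and 7 minutes leg 2 → 2:26 AM UTC (Sep 4).
Add 2 hours and 15 minutes layover in Eucla → 4:41 AM UTC.
Add 15 hours leg 3 → 7:41 PM UTC.
Add 2 hours and 32 minutes layover in Cinderford → 10:13 PM UTC.
Add 3 hours 5 minutes leg 4 → 1:18 AM UTC (Sep 5).
Cordova Station is UTC+9:00, so local arrival = 1:18 AM + 9:00 = 10:18 AM on Sep 5.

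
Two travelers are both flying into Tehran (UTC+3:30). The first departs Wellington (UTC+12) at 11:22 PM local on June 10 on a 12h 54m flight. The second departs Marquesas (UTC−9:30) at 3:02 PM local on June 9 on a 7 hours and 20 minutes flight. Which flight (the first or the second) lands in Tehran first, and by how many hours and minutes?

Flight 1 in UTC: 11:22 PM − 12:00 = 11:22 AM on Jun 10.
+12 hours and 54 minutes → arrive 12:16 AM UTC on Jun 11.
Flight 2 in UTC: 3:02 PM + 9:30 = 12:32 AM on Jun 10.
+7 hours 20 minutes → arrive 7:52 AM UTC on Jun 10.
Flight 2 lands earlier by 16 hours 24 minutes.

the second, by 16 hours 24 minutes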